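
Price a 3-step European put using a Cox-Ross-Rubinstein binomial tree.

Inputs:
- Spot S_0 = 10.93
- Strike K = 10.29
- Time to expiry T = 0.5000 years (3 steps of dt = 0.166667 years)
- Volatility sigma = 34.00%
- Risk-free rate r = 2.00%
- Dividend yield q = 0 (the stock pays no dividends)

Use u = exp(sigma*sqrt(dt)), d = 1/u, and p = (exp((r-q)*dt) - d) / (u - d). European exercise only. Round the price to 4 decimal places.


Answer: Price = V(0,0) = 0.7365

Derivation:
dt = T/N = 0.166667
u = exp(sigma*sqrt(dt)) = 1.148899; d = 1/u = 0.870398
p = (exp((r-q)*dt) - d) / (u - d) = 0.477343
Discount per step: exp(-r*dt) = 0.996672
Stock lattice S(k, i) with i counting down-moves:
  k=0: S(0,0) = 10.9300
  k=1: S(1,0) = 12.5575; S(1,1) = 9.5135
  k=2: S(2,0) = 14.4273; S(2,1) = 10.9300; S(2,2) = 8.2805
  k=3: S(3,0) = 16.5755; S(3,1) = 12.5575; S(3,2) = 9.5135; S(3,3) = 7.2073
Terminal payoffs V(N, i) = max(K - S_T, 0):
  V(3,0) = 0.000000; V(3,1) = 0.000000; V(3,2) = 0.776547; V(3,3) = 3.082674
Backward induction: V(k, i) = exp(-r*dt) * [p * V(k+1, i) + (1-p) * V(k+1, i+1)].
  V(2,0) = exp(-r*dt) * [p*0.000000 + (1-p)*0.000000] = 0.000000
  V(2,1) = exp(-r*dt) * [p*0.000000 + (1-p)*0.776547] = 0.404517
  V(2,2) = exp(-r*dt) * [p*0.776547 + (1-p)*3.082674] = 1.975264
  V(1,0) = exp(-r*dt) * [p*0.000000 + (1-p)*0.404517] = 0.210720
  V(1,1) = exp(-r*dt) * [p*0.404517 + (1-p)*1.975264] = 1.221401
  V(0,0) = exp(-r*dt) * [p*0.210720 + (1-p)*1.221401] = 0.736500


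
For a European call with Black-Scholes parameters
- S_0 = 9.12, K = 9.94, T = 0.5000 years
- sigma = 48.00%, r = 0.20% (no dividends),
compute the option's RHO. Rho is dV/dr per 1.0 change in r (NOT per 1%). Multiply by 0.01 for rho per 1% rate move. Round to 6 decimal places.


Answer: Rho = 1.673649

Derivation:
d1 = -0.0810144513; d2 = -0.4204257063
phi(d1) = 0.3976352291; exp(-qT) = 1.0000000000; exp(-rT) = 0.9990004998
N(d2) = 0.3370872461
Rho = K*T*exp(-rT)*N(d2) = 9.9400 * 0.5000 * 0.9990004998 * 0.3370872461 = 1.673649


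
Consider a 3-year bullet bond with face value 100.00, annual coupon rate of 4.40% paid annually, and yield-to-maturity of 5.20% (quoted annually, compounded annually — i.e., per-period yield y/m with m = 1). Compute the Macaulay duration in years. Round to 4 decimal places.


Coupon per period c = face * coupon_rate / m = 4.400000
Periods per year m = 1; per-period yield y/m = 0.052000
Number of cashflows N = 3
Cashflows (t years, CF_t, discount factor 1/(1+y/m)^(m*t), PV):
  t = 1.0000: CF_t = 4.400000, DF = 0.950570, PV = 4.182510
  t = 2.0000: CF_t = 4.400000, DF = 0.903584, PV = 3.975769
  t = 3.0000: CF_t = 104.400000, DF = 0.858920, PV = 89.671261
Price P = sum_t PV_t = 97.829540
Macaulay numerator sum_t t * PV_t:
  t * PV_t at t = 1.0000: 4.182510
  t * PV_t at t = 2.0000: 7.951539
  t * PV_t at t = 3.0000: 269.013784
Macaulay duration D = (sum_t t * PV_t) / P = 281.147833 / 97.829540 = 2.873854

Answer: Macaulay duration = 2.8739 years


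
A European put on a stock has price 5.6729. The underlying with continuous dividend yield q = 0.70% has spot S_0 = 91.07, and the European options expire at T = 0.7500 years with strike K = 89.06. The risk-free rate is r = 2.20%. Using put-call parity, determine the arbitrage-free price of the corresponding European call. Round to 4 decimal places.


Put-call parity: C - P = S_0 * exp(-qT) - K * exp(-rT).
S_0 * exp(-qT) = 91.0700 * 0.99476376 = 90.59313536
K * exp(-rT) = 89.0600 * 0.98363538 = 87.60256689
C = P + S*exp(-qT) - K*exp(-rT)
C = 5.6729 + 90.59313536 - 87.60256689 = 8.6635

Answer: Call price = 8.6635


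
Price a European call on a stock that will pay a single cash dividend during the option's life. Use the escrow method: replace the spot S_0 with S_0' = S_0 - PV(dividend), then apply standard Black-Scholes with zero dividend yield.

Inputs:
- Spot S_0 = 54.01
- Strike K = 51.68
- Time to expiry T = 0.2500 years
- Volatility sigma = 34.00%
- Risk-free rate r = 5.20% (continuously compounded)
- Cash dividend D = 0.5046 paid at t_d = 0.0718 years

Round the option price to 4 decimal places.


Answer: Price = 4.9257

Derivation:
PV(D) = D * exp(-r * t_d) = 0.5046 * 0.99627336 = 0.50271954
S_0' = S_0 - PV(D) = 54.0100 - 0.50271954 = 53.50728046
d1 = (ln(S_0'/K) + (r + sigma^2/2)*T) / (sigma*sqrt(T)) = 0.36586393
d2 = d1 - sigma*sqrt(T) = 0.19586393
exp(-rT) = 0.98708414
N(d1) = 0.64276669; N(d2) = 0.57764167
C = S_0' * N(d1) - K * exp(-rT) * N(d2) = 53.50728046 * 0.64276669 - 51.6800 * 0.98708414 * 0.57764167 = 4.9257


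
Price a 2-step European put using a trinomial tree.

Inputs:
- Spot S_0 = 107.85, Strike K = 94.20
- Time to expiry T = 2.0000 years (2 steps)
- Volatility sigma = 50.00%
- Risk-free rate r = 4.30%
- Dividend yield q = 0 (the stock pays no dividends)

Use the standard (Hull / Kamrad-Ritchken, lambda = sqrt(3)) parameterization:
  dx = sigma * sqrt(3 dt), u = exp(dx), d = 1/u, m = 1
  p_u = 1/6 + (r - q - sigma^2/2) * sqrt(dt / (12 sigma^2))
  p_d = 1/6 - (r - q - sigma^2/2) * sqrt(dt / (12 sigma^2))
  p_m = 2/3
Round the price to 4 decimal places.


Answer: Price = V(0,0) = 15.9438

Derivation:
dt = T/N = 1.000000; dx = sigma*sqrt(3*dt) = 0.866025
u = exp(dx) = 2.377443; d = 1/u = 0.420620
p_u = 0.119324, p_m = 0.666667, p_d = 0.214009
Discount per step: exp(-r*dt) = 0.957911
Stock lattice S(k, j) with j the centered position index:
  k=0: S(0,+0) = 107.8500
  k=1: S(1,-1) = 45.3639; S(1,+0) = 107.8500; S(1,+1) = 256.4072
  k=2: S(2,-2) = 19.0810; S(2,-1) = 45.3639; S(2,+0) = 107.8500; S(2,+1) = 256.4072; S(2,+2) = 609.5934
Terminal payoffs V(N, j) = max(K - S_T, 0):
  V(2,-2) = 75.119048; V(2,-1) = 48.836130; V(2,+0) = 0.000000; V(2,+1) = 0.000000; V(2,+2) = 0.000000
Backward induction: V(k, j) = exp(-r*dt) * [p_u * V(k+1, j+1) + p_m * V(k+1, j) + p_d * V(k+1, j-1)]
  V(1,-1) = exp(-r*dt) * [p_u*0.000000 + p_m*48.836130 + p_d*75.119048] = 46.586681
  V(1,+0) = exp(-r*dt) * [p_u*0.000000 + p_m*0.000000 + p_d*48.836130] = 10.011506
  V(1,+1) = exp(-r*dt) * [p_u*0.000000 + p_m*0.000000 + p_d*0.000000] = 0.000000
  V(0,+0) = exp(-r*dt) * [p_u*0.000000 + p_m*10.011506 + p_d*46.586681] = 15.943788


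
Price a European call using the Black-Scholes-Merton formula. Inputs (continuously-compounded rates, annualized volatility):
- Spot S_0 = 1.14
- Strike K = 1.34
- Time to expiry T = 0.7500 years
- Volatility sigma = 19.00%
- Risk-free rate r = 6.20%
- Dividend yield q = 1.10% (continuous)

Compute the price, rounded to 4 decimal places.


d1 = (ln(S/K) + (r - q + 0.5*sigma^2) * T) / (sigma * sqrt(T)) = -0.66762264
d2 = d1 - sigma * sqrt(T) = -0.83216747
exp(-rT) = 0.95456456; exp(-qT) = 0.99178394
C = S_0 * exp(-qT) * N(d1) - K * exp(-rT) * N(d2)
N(d1) = 0.25218725; N(d2) = 0.20265721
C = 1.1400 * 0.99178394 * 0.25218725 - 1.3400 * 0.95456456 * 0.20265721 = 0.0259

Answer: Price = 0.0259


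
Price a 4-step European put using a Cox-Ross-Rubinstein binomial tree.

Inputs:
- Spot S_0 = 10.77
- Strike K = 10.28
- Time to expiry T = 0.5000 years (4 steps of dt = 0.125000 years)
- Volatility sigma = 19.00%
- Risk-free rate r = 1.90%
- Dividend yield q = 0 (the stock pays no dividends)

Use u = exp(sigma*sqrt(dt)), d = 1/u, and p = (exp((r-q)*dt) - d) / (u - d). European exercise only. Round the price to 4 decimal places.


dt = T/N = 0.125000
u = exp(sigma*sqrt(dt)) = 1.069483; d = 1/u = 0.935031
p = (exp((r-q)*dt) - d) / (u - d) = 0.500898
Discount per step: exp(-r*dt) = 0.997628
Stock lattice S(k, i) with i counting down-moves:
  k=0: S(0,0) = 10.7700
  k=1: S(1,0) = 11.5183; S(1,1) = 10.0703
  k=2: S(2,0) = 12.3187; S(2,1) = 10.7700; S(2,2) = 9.4160
  k=3: S(3,0) = 13.1746; S(3,1) = 11.5183; S(3,2) = 10.0703; S(3,3) = 8.8043
  k=4: S(4,0) = 14.0900; S(4,1) = 12.3187; S(4,2) = 10.7700; S(4,3) = 9.4160; S(4,4) = 8.2323
Terminal payoffs V(N, i) = max(K - S_T, 0):
  V(4,0) = 0.000000; V(4,1) = 0.000000; V(4,2) = 0.000000; V(4,3) = 0.863964; V(4,4) = 2.047713
Backward induction: V(k, i) = exp(-r*dt) * [p * V(k+1, i) + (1-p) * V(k+1, i+1)].
  V(3,0) = exp(-r*dt) * [p*0.000000 + (1-p)*0.000000] = 0.000000
  V(3,1) = exp(-r*dt) * [p*0.000000 + (1-p)*0.000000] = 0.000000
  V(3,2) = exp(-r*dt) * [p*0.000000 + (1-p)*0.863964] = 0.430183
  V(3,3) = exp(-r*dt) * [p*0.863964 + (1-p)*2.047713] = 1.451324
  V(2,0) = exp(-r*dt) * [p*0.000000 + (1-p)*0.000000] = 0.000000
  V(2,1) = exp(-r*dt) * [p*0.000000 + (1-p)*0.430183] = 0.214196
  V(2,2) = exp(-r*dt) * [p*0.430183 + (1-p)*1.451324] = 0.937607
  V(1,0) = exp(-r*dt) * [p*0.000000 + (1-p)*0.214196] = 0.106652
  V(1,1) = exp(-r*dt) * [p*0.214196 + (1-p)*0.937607] = 0.573888
  V(0,0) = exp(-r*dt) * [p*0.106652 + (1-p)*0.573888] = 0.339044

Answer: Price = V(0,0) = 0.3390


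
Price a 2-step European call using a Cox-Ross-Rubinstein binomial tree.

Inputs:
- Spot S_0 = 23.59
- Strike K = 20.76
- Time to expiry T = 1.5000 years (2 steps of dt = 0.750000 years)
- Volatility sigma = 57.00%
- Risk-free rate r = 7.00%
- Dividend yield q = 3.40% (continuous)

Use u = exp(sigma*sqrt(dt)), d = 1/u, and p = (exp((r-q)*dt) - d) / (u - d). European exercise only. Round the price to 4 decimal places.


Answer: Price = V(0,0) = 7.5333

Derivation:
dt = T/N = 0.750000
u = exp(sigma*sqrt(dt)) = 1.638260; d = 1/u = 0.610404
p = (exp((r-q)*dt) - d) / (u - d) = 0.405664
Discount per step: exp(-r*dt) = 0.948854
Stock lattice S(k, i) with i counting down-moves:
  k=0: S(0,0) = 23.5900
  k=1: S(1,0) = 38.6465; S(1,1) = 14.3994
  k=2: S(2,0) = 63.3131; S(2,1) = 23.5900; S(2,2) = 8.7895
Terminal payoffs V(N, i) = max(S_T - K, 0):
  V(2,0) = 42.553074; V(2,1) = 2.830000; V(2,2) = 0.000000
Backward induction: V(k, i) = exp(-r*dt) * [p * V(k+1, i) + (1-p) * V(k+1, i+1)].
  V(1,0) = exp(-r*dt) * [p*42.553074 + (1-p)*2.830000] = 17.975301
  V(1,1) = exp(-r*dt) * [p*2.830000 + (1-p)*0.000000] = 1.089312
  V(0,0) = exp(-r*dt) * [p*17.975301 + (1-p)*1.089312] = 7.533284


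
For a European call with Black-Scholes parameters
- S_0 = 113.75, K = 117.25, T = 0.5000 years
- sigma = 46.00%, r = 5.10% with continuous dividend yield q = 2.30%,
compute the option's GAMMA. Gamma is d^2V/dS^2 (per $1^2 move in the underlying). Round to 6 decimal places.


Answer: Gamma = 0.010592

Derivation:
d1 = 0.1125057632; d2 = -0.2127633562
phi(d1) = 0.3964254378; exp(-qT) = 0.9885658722; exp(-rT) = 0.9748223790
Gamma = exp(-qT) * phi(d1) / (S * sigma * sqrt(T)) = 0.9885658722 * 0.3964254378 / (113.7500 * 0.4600 * 0.7071067812) = 0.010592


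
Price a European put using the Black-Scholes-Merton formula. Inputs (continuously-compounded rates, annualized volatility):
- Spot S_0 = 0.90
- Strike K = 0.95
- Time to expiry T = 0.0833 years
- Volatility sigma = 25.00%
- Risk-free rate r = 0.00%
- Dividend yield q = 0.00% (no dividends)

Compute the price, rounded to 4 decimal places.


Answer: Price = 0.0588

Derivation:
d1 = (ln(S/K) + (r - q + 0.5*sigma^2) * T) / (sigma * sqrt(T)) = -0.71325010
d2 = d1 - sigma * sqrt(T) = -0.78540445
exp(-rT) = 1.00000000; exp(-qT) = 1.00000000
P = K * exp(-rT) * N(-d2) - S_0 * exp(-qT) * N(-d1)
N(-d1) = 0.76215450; N(-d2) = 0.78389176
P = 0.9500 * 1.00000000 * 0.78389176 - 0.9000 * 1.00000000 * 0.76215450 = 0.0588


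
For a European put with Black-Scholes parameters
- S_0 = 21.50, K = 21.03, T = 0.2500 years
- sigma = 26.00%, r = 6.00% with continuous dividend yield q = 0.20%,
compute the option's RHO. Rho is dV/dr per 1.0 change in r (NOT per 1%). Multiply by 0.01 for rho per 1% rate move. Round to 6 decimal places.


d1 = 0.3465611186; d2 = 0.2165611186
phi(d1) = 0.3756900398; exp(-qT) = 0.9995001250; exp(-rT) = 0.9851119396
N(-d2) = 0.4142751947
Rho = -K*T*exp(-rT)*N(-d2) = -21.0300 * 0.2500 * 0.9851119396 * 0.4142751947 = -2.145625

Answer: Rho = -2.145625


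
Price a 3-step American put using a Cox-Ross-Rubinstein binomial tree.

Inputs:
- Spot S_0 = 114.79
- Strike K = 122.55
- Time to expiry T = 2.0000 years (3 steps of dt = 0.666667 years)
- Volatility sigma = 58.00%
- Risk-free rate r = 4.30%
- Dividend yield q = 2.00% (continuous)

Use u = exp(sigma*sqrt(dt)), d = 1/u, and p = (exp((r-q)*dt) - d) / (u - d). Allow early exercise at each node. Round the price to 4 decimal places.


Answer: Price = V(0,0) = 40.0696

Derivation:
dt = T/N = 0.666667
u = exp(sigma*sqrt(dt)) = 1.605713; d = 1/u = 0.622776
p = (exp((r-q)*dt) - d) / (u - d) = 0.399492
Discount per step: exp(-r*dt) = 0.971740
Stock lattice S(k, i) with i counting down-moves:
  k=0: S(0,0) = 114.7900
  k=1: S(1,0) = 184.3198; S(1,1) = 71.4885
  k=2: S(2,0) = 295.9648; S(2,1) = 114.7900; S(2,2) = 44.5213
  k=3: S(3,0) = 475.2345; S(3,1) = 184.3198; S(3,2) = 71.4885; S(3,3) = 27.7268
Terminal payoffs V(N, i) = max(K - S_T, 0):
  V(3,0) = 0.000000; V(3,1) = 0.000000; V(3,2) = 51.061517; V(3,3) = 94.823176
Backward induction: V(k, i) = exp(-r*dt) * [p * V(k+1, i) + (1-p) * V(k+1, i+1)]; then take max(V_cont, immediate exercise) for American.
  V(2,0) = exp(-r*dt) * [p*0.000000 + (1-p)*0.000000] = 0.000000; exercise = 0.000000; V(2,0) = max -> 0.000000
  V(2,1) = exp(-r*dt) * [p*0.000000 + (1-p)*51.061517] = 29.796337; exercise = 7.760000; V(2,1) = max -> 29.796337
  V(2,2) = exp(-r*dt) * [p*51.061517 + (1-p)*94.823176] = 75.155127; exercise = 78.028673; V(2,2) = max -> 78.028673
  V(1,0) = exp(-r*dt) * [p*0.000000 + (1-p)*29.796337] = 17.387296; exercise = 0.000000; V(1,0) = max -> 17.387296
  V(1,1) = exp(-r*dt) * [p*29.796337 + (1-p)*78.028673] = 57.099704; exercise = 51.061517; V(1,1) = max -> 57.099704
  V(0,0) = exp(-r*dt) * [p*17.387296 + (1-p)*57.099704] = 40.069637; exercise = 7.760000; V(0,0) = max -> 40.069637


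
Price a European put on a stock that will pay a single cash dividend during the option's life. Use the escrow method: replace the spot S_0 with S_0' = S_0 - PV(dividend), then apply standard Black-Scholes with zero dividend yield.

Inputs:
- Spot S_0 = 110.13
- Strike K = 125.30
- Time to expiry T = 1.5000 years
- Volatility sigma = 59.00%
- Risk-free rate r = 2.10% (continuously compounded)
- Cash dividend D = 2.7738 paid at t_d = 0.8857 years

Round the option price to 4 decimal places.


Answer: Price = 39.7246

Derivation:
PV(D) = D * exp(-r * t_d) = 2.7738 * 0.98157221 = 2.72268499
S_0' = S_0 - PV(D) = 110.1300 - 2.72268499 = 107.40731501
d1 = (ln(S_0'/K) + (r + sigma^2/2)*T) / (sigma*sqrt(T)) = 0.19165863
d2 = d1 - sigma*sqrt(T) = -0.53094084
exp(-rT) = 0.96899096
N(-d1) = 0.42400481; N(-d2) = 0.70227011
P = K * exp(-rT) * N(-d2) - S_0' * N(-d1) = 125.3000 * 0.96899096 * 0.70227011 - 107.40731501 * 0.42400481 = 39.7246


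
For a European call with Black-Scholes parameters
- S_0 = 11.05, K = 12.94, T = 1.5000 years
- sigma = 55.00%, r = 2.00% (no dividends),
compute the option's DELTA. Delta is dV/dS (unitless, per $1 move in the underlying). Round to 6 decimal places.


d1 = 0.1469428690; d2 = -0.5266668102
phi(d1) = 0.3946584244; exp(-qT) = 1.0000000000; exp(-rT) = 0.9704455335
N(d1) = 0.5584114427
Delta = exp(-qT) * N(d1) = 1.0000000000 * 0.5584114427 = 0.558411

Answer: Delta = 0.558411


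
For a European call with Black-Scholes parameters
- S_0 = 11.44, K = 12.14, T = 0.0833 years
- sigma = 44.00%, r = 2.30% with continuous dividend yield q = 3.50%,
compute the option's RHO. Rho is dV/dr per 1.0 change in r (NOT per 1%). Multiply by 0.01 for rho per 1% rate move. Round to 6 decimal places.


Answer: Rho = 0.297682

Derivation:
d1 = -0.4120425109; d2 = -0.5390341642
phi(d1) = 0.3664738728; exp(-qT) = 0.9970887459; exp(-rT) = 0.9980859342
N(d2) = 0.2949316406
Rho = K*T*exp(-rT)*N(d2) = 12.1400 * 0.0833 * 0.9980859342 * 0.2949316406 = 0.297682


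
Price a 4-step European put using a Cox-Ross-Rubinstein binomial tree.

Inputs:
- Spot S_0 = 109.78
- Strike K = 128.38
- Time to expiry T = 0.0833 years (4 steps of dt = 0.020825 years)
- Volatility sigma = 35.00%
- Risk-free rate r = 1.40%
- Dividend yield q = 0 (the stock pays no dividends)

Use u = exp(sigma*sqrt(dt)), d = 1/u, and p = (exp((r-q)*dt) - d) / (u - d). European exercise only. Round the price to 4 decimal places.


Answer: Price = V(0,0) = 18.7953

Derivation:
dt = T/N = 0.020825
u = exp(sigma*sqrt(dt)) = 1.051805; d = 1/u = 0.950746
p = (exp((r-q)*dt) - d) / (u - d) = 0.490261
Discount per step: exp(-r*dt) = 0.999708
Stock lattice S(k, i) with i counting down-moves:
  k=0: S(0,0) = 109.7800
  k=1: S(1,0) = 115.4672; S(1,1) = 104.3729
  k=2: S(2,0) = 121.4490; S(2,1) = 109.7800; S(2,2) = 99.2322
  k=3: S(3,0) = 127.7407; S(3,1) = 115.4672; S(3,2) = 104.3729; S(3,3) = 94.3446
  k=4: S(4,0) = 134.3584; S(4,1) = 121.4490; S(4,2) = 109.7800; S(4,3) = 99.2322; S(4,4) = 89.6978
Terminal payoffs V(N, i) = max(K - S_T, 0):
  V(4,0) = 0.000000; V(4,1) = 6.930996; V(4,2) = 18.600000; V(4,3) = 29.147828; V(4,4) = 38.682205
Backward induction: V(k, i) = exp(-r*dt) * [p * V(k+1, i) + (1-p) * V(k+1, i+1)].
  V(3,0) = exp(-r*dt) * [p*0.000000 + (1-p)*6.930996] = 3.531969
  V(3,1) = exp(-r*dt) * [p*6.930996 + (1-p)*18.600000] = 12.875388
  V(3,2) = exp(-r*dt) * [p*18.600000 + (1-p)*29.147828] = 23.969650
  V(3,3) = exp(-r*dt) * [p*29.147828 + (1-p)*38.682205] = 33.997958
  V(2,0) = exp(-r*dt) * [p*3.531969 + (1-p)*12.875388] = 8.292256
  V(2,1) = exp(-r*dt) * [p*12.875388 + (1-p)*23.969650] = 18.525163
  V(2,2) = exp(-r*dt) * [p*23.969650 + (1-p)*33.997958] = 29.072992
  V(1,0) = exp(-r*dt) * [p*8.292256 + (1-p)*18.525163] = 13.504430
  V(1,1) = exp(-r*dt) * [p*18.525163 + (1-p)*29.072992] = 23.894835
  V(0,0) = exp(-r*dt) * [p*13.504430 + (1-p)*23.894835] = 18.795343


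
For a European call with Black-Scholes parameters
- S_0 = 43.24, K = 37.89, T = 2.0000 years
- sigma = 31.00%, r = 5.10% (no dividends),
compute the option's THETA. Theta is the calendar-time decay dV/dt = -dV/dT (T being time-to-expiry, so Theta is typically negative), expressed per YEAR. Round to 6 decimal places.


d1 = 0.7531343409; d2 = 0.3147281365
phi(d1) = 0.3004288873; exp(-qT) = 1.0000000000; exp(-rT) = 0.9030295517
Theta = -S*exp(-qT)*phi(d1)*sigma/(2*sqrt(T)) - r*K*exp(-rT)*N(d2) + q*S*exp(-qT)*N(d1)
N(d1) = 0.7743154049; N(d2) = 0.6235159604; sqrt(T) = 1.4142135624
Term 1 = -43.2400 * 1.0000000000 * 0.3004288873 * 0.3100 / (2 * 1.4142135624) = -1.4237838909
Term 2 = -0.0510 * 37.8900 * 0.9030295517 * 0.6235159604 = -1.0880386402
Term 3 = 0 (no dividend yield, q = 0)
Theta = -1.4237838909 + (-1.0880386402) + (0.0000000000) = -2.511823

Answer: Theta = -2.511823


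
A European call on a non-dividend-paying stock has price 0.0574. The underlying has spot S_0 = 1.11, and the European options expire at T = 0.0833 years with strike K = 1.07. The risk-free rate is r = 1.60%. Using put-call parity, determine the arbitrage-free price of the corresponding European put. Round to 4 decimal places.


Put-call parity: C - P = S_0 * exp(-qT) - K * exp(-rT).
S_0 * exp(-qT) = 1.1100 * 1.00000000 = 1.11000000
K * exp(-rT) = 1.0700 * 0.99866809 = 1.06857485
P = C - S*exp(-qT) + K*exp(-rT)
P = 0.0574 - 1.11000000 + 1.06857485 = 0.0160

Answer: Put price = 0.0160


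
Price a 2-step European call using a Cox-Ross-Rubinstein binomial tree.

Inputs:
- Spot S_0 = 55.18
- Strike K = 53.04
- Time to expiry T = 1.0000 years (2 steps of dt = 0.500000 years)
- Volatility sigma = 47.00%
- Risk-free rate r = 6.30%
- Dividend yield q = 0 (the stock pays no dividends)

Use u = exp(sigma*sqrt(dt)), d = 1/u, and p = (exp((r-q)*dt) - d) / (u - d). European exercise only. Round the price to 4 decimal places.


Answer: Price = V(0,0) = 12.0054

Derivation:
dt = T/N = 0.500000
u = exp(sigma*sqrt(dt)) = 1.394227; d = 1/u = 0.717243
p = (exp((r-q)*dt) - d) / (u - d) = 0.464942
Discount per step: exp(-r*dt) = 0.968991
Stock lattice S(k, i) with i counting down-moves:
  k=0: S(0,0) = 55.1800
  k=1: S(1,0) = 76.9334; S(1,1) = 39.5775
  k=2: S(2,0) = 107.2627; S(2,1) = 55.1800; S(2,2) = 28.3867
Terminal payoffs V(N, i) = max(S_T - K, 0):
  V(2,0) = 54.222698; V(2,1) = 2.140000; V(2,2) = 0.000000
Backward induction: V(k, i) = exp(-r*dt) * [p * V(k+1, i) + (1-p) * V(k+1, i+1)].
  V(1,0) = exp(-r*dt) * [p*54.222698 + (1-p)*2.140000] = 25.538169
  V(1,1) = exp(-r*dt) * [p*2.140000 + (1-p)*0.000000] = 0.964122
  V(0,0) = exp(-r*dt) * [p*25.538169 + (1-p)*0.964122] = 12.005435


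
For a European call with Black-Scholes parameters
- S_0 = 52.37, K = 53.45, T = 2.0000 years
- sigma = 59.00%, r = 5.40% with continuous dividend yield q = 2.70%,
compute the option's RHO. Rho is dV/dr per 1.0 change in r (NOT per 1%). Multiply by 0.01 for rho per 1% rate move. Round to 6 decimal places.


Answer: Rho = 33.883105

Derivation:
d1 = 0.4574468771; d2 = -0.3769391247
phi(d1) = 0.3593108614; exp(-qT) = 0.9474321065; exp(-rT) = 0.8976275964
N(d2) = 0.3531094225
Rho = K*T*exp(-rT)*N(d2) = 53.4500 * 2.0000 * 0.8976275964 * 0.3531094225 = 33.883105


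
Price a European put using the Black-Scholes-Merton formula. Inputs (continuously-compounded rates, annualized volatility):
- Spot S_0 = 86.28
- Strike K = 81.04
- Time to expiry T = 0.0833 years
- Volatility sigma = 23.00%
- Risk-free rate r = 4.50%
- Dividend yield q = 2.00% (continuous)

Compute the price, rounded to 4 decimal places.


Answer: Price = 0.4832

Derivation:
d1 = (ln(S/K) + (r - q + 0.5*sigma^2) * T) / (sigma * sqrt(T)) = 1.00841713
d2 = d1 - sigma * sqrt(T) = 0.94203513
exp(-rT) = 0.99625852; exp(-qT) = 0.99833539
P = K * exp(-rT) * N(-d2) - S_0 * exp(-qT) * N(-d1)
N(-d1) = 0.15662713; N(-d2) = 0.17308733
P = 81.0400 * 0.99625852 * 0.17308733 - 86.2800 * 0.99833539 * 0.15662713 = 0.4832


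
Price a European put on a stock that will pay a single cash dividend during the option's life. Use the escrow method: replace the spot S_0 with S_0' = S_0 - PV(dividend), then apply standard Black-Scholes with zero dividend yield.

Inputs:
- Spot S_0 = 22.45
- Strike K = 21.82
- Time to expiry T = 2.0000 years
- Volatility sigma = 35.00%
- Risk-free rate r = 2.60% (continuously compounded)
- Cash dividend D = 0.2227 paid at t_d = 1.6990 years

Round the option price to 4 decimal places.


PV(D) = D * exp(-r * t_d) = 0.2227 * 0.95678746 = 0.21307657
S_0' = S_0 - PV(D) = 22.4500 - 0.21307657 = 22.23692343
d1 = (ln(S_0'/K) + (r + sigma^2/2)*T) / (sigma*sqrt(T)) = 0.39078184
d2 = d1 - sigma*sqrt(T) = -0.10419290
exp(-rT) = 0.94932887
N(-d1) = 0.34797925; N(-d2) = 0.54149187
P = K * exp(-rT) * N(-d2) - S_0' * N(-d1) = 21.8200 * 0.94932887 * 0.54149187 - 22.23692343 * 0.34797925 = 3.4787

Answer: Price = 3.4787


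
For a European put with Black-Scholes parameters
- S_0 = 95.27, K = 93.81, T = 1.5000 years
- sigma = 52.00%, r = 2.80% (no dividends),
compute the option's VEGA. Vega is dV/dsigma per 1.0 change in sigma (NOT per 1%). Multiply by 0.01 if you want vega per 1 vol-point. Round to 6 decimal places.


Answer: Vega = 42.820608

Derivation:
d1 = 0.4086306395; d2 = -0.2282366937
phi(d1) = 0.3669873013; exp(-qT) = 1.0000000000; exp(-rT) = 0.9588697806
Vega = S * exp(-qT) * phi(d1) * sqrt(T) = 95.2700 * 1.0000000000 * 0.3669873013 * 1.2247448714 = 42.820608


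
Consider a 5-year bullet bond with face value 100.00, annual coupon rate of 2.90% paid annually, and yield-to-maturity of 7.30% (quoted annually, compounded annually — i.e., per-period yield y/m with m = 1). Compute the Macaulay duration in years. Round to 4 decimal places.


Coupon per period c = face * coupon_rate / m = 2.900000
Periods per year m = 1; per-period yield y/m = 0.073000
Number of cashflows N = 5
Cashflows (t years, CF_t, discount factor 1/(1+y/m)^(m*t), PV):
  t = 1.0000: CF_t = 2.900000, DF = 0.931966, PV = 2.702703
  t = 2.0000: CF_t = 2.900000, DF = 0.868561, PV = 2.518828
  t = 3.0000: CF_t = 2.900000, DF = 0.809470, PV = 2.347463
  t = 4.0000: CF_t = 2.900000, DF = 0.754399, PV = 2.187757
  t = 5.0000: CF_t = 102.900000, DF = 0.703075, PV = 72.346373
Price P = sum_t PV_t = 82.103125
Macaulay numerator sum_t t * PV_t:
  t * PV_t at t = 1.0000: 2.702703
  t * PV_t at t = 2.0000: 5.037656
  t * PV_t at t = 3.0000: 7.042390
  t * PV_t at t = 4.0000: 8.751029
  t * PV_t at t = 5.0000: 361.731866
Macaulay duration D = (sum_t t * PV_t) / P = 385.265644 / 82.103125 = 4.692460

Answer: Macaulay duration = 4.6925 years


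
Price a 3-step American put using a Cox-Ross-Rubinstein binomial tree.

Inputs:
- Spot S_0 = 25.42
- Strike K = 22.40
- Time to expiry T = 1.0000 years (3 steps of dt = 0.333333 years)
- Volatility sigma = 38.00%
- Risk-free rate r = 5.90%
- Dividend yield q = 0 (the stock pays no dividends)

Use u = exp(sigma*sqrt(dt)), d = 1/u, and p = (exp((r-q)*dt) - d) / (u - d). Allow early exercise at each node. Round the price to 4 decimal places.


Answer: Price = V(0,0) = 1.9783

Derivation:
dt = T/N = 0.333333
u = exp(sigma*sqrt(dt)) = 1.245321; d = 1/u = 0.803006
p = (exp((r-q)*dt) - d) / (u - d) = 0.490274
Discount per step: exp(-r*dt) = 0.980525
Stock lattice S(k, i) with i counting down-moves:
  k=0: S(0,0) = 25.4200
  k=1: S(1,0) = 31.6561; S(1,1) = 20.4124
  k=2: S(2,0) = 39.4219; S(2,1) = 25.4200; S(2,2) = 16.3913
  k=3: S(3,0) = 49.0930; S(3,1) = 31.6561; S(3,2) = 20.4124; S(3,3) = 13.1623
Terminal payoffs V(N, i) = max(K - S_T, 0):
  V(3,0) = 0.000000; V(3,1) = 0.000000; V(3,2) = 1.987588; V(3,3) = 9.237696
Backward induction: V(k, i) = exp(-r*dt) * [p * V(k+1, i) + (1-p) * V(k+1, i+1)]; then take max(V_cont, immediate exercise) for American.
  V(2,0) = exp(-r*dt) * [p*0.000000 + (1-p)*0.000000] = 0.000000; exercise = 0.000000; V(2,0) = max -> 0.000000
  V(2,1) = exp(-r*dt) * [p*0.000000 + (1-p)*1.987588] = 0.993395; exercise = 0.000000; V(2,1) = max -> 0.993395
  V(2,2) = exp(-r*dt) * [p*1.987588 + (1-p)*9.237696] = 5.572481; exercise = 6.008711; V(2,2) = max -> 6.008711
  V(1,0) = exp(-r*dt) * [p*0.000000 + (1-p)*0.993395] = 0.496498; exercise = 0.000000; V(1,0) = max -> 0.496498
  V(1,1) = exp(-r*dt) * [p*0.993395 + (1-p)*6.008711] = 3.480701; exercise = 1.987588; V(1,1) = max -> 3.480701
  V(0,0) = exp(-r*dt) * [p*0.496498 + (1-p)*3.480701] = 1.978332; exercise = 0.000000; V(0,0) = max -> 1.978332


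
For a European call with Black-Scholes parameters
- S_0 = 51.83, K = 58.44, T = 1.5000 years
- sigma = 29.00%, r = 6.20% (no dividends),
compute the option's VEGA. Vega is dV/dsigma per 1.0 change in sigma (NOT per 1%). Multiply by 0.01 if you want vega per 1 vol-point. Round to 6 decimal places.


Answer: Vega = 25.194204

Derivation:
d1 = 0.1014807983; d2 = -0.2536952144
phi(d1) = 0.3968933360; exp(-qT) = 1.0000000000; exp(-rT) = 0.9111935003
Vega = S * exp(-qT) * phi(d1) * sqrt(T) = 51.8300 * 1.0000000000 * 0.3968933360 * 1.2247448714 = 25.194204


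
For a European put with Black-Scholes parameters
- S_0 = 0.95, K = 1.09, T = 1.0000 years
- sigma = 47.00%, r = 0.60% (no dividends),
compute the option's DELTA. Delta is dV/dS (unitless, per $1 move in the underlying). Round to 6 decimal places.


d1 = -0.0447255120; d2 = -0.5147255120
phi(d1) = 0.3985434635; exp(-qT) = 1.0000000000; exp(-rT) = 0.9940179641
N(-d1) = 0.5178369508
Delta = -exp(-qT) * N(-d1) = -1.0000000000 * 0.5178369508 = -0.517837

Answer: Delta = -0.517837


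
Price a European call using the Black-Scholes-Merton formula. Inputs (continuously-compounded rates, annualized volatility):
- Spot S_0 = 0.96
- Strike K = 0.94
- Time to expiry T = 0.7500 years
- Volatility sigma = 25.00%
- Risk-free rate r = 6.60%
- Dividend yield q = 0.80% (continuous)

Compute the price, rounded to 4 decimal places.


d1 = (ln(S/K) + (r - q + 0.5*sigma^2) * T) / (sigma * sqrt(T)) = 0.40641260
d2 = d1 - sigma * sqrt(T) = 0.18990625
exp(-rT) = 0.95170516; exp(-qT) = 0.99401796
C = S_0 * exp(-qT) * N(d1) - K * exp(-rT) * N(d2)
N(d1) = 0.65778027; N(d2) = 0.57530870
C = 0.9600 * 0.99401796 * 0.65778027 - 0.9400 * 0.95170516 * 0.57530870 = 0.1130

Answer: Price = 0.1130


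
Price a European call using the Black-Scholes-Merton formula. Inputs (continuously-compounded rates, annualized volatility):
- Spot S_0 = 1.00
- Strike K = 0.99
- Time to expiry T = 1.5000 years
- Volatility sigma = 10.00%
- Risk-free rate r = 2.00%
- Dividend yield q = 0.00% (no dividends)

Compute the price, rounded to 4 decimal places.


d1 = (ln(S/K) + (r - q + 0.5*sigma^2) * T) / (sigma * sqrt(T)) = 0.38824687
d2 = d1 - sigma * sqrt(T) = 0.26577238
exp(-rT) = 0.97044553; exp(-qT) = 1.00000000
C = S_0 * exp(-qT) * N(d1) - K * exp(-rT) * N(d2)
N(d1) = 0.65108332; N(d2) = 0.60479274
C = 1.0000 * 1.00000000 * 0.65108332 - 0.9900 * 0.97044553 * 0.60479274 = 0.0700

Answer: Price = 0.0700


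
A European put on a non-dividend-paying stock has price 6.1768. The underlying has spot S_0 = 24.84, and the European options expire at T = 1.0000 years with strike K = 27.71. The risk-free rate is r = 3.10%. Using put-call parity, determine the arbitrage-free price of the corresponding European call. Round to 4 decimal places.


Put-call parity: C - P = S_0 * exp(-qT) - K * exp(-rT).
S_0 * exp(-qT) = 24.8400 * 1.00000000 = 24.84000000
K * exp(-rT) = 27.7100 * 0.96947557 = 26.86416813
C = P + S*exp(-qT) - K*exp(-rT)
C = 6.1768 + 24.84000000 - 26.86416813 = 4.1526

Answer: Call price = 4.1526


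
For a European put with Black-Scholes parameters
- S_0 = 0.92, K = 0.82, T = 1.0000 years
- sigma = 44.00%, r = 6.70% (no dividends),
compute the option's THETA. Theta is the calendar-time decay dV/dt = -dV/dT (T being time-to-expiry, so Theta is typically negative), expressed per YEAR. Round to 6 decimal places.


d1 = 0.6337939313; d2 = 0.1937939313
phi(d1) = 0.3263496564; exp(-qT) = 1.0000000000; exp(-rT) = 0.9351952013
Theta = -S*exp(-qT)*phi(d1)*sigma/(2*sqrt(T)) + r*K*exp(-rT)*N(-d2) - q*S*exp(-qT)*N(-d1)
N(-d1) = 0.2631076571; N(-d2) = 0.4231686195; sqrt(T) = 1.0000000000
Term 1 = -0.9200 * 1.0000000000 * 0.3263496564 * 0.4400 / (2 * 1.0000000000) = -0.0660531705
Term 2 = 0.0670 * 0.8200 * 0.9351952013 * 0.4231686195 = 0.0217422447
Term 3 = 0 (no dividend yield, q = 0)
Theta = -0.0660531705 + (0.0217422447) + (0.0000000000) = -0.044311

Answer: Theta = -0.044311


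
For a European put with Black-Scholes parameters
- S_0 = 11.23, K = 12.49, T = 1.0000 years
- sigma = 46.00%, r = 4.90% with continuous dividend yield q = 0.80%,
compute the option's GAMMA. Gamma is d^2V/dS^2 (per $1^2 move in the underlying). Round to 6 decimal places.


Answer: Gamma = 0.076316

Derivation:
d1 = 0.0879574883; d2 = -0.3720425117
phi(d1) = 0.3974020489; exp(-qT) = 0.9920319148; exp(-rT) = 0.9521811297
Gamma = exp(-qT) * phi(d1) / (S * sigma * sqrt(T)) = 0.9920319148 * 0.3974020489 / (11.2300 * 0.4600 * 1.0000000000) = 0.076316


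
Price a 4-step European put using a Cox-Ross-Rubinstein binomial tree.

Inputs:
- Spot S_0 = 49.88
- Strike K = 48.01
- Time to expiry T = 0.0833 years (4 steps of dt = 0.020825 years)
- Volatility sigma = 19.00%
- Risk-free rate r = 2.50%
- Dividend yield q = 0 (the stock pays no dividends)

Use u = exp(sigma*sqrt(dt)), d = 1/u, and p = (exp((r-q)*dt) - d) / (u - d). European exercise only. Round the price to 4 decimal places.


Answer: Price = V(0,0) = 0.3976

Derivation:
dt = T/N = 0.020825
u = exp(sigma*sqrt(dt)) = 1.027798; d = 1/u = 0.972954
p = (exp((r-q)*dt) - d) / (u - d) = 0.502641
Discount per step: exp(-r*dt) = 0.999480
Stock lattice S(k, i) with i counting down-moves:
  k=0: S(0,0) = 49.8800
  k=1: S(1,0) = 51.2666; S(1,1) = 48.5309
  k=2: S(2,0) = 52.6917; S(2,1) = 49.8800; S(2,2) = 47.2184
  k=3: S(3,0) = 54.1564; S(3,1) = 51.2666; S(3,2) = 48.5309; S(3,3) = 45.9413
  k=4: S(4,0) = 55.6618; S(4,1) = 52.6917; S(4,2) = 49.8800; S(4,3) = 47.2184; S(4,4) = 44.6987
Terminal payoffs V(N, i) = max(K - S_T, 0):
  V(4,0) = 0.000000; V(4,1) = 0.000000; V(4,2) = 0.000000; V(4,3) = 0.791639; V(4,4) = 3.311251
Backward induction: V(k, i) = exp(-r*dt) * [p * V(k+1, i) + (1-p) * V(k+1, i+1)].
  V(3,0) = exp(-r*dt) * [p*0.000000 + (1-p)*0.000000] = 0.000000
  V(3,1) = exp(-r*dt) * [p*0.000000 + (1-p)*0.000000] = 0.000000
  V(3,2) = exp(-r*dt) * [p*0.000000 + (1-p)*0.791639] = 0.393524
  V(3,3) = exp(-r*dt) * [p*0.791639 + (1-p)*3.311251] = 2.043727
  V(2,0) = exp(-r*dt) * [p*0.000000 + (1-p)*0.000000] = 0.000000
  V(2,1) = exp(-r*dt) * [p*0.000000 + (1-p)*0.393524] = 0.195621
  V(2,2) = exp(-r*dt) * [p*0.393524 + (1-p)*2.043727] = 1.213635
  V(1,0) = exp(-r*dt) * [p*0.000000 + (1-p)*0.195621] = 0.097243
  V(1,1) = exp(-r*dt) * [p*0.195621 + (1-p)*1.213635] = 0.701574
  V(0,0) = exp(-r*dt) * [p*0.097243 + (1-p)*0.701574] = 0.397605


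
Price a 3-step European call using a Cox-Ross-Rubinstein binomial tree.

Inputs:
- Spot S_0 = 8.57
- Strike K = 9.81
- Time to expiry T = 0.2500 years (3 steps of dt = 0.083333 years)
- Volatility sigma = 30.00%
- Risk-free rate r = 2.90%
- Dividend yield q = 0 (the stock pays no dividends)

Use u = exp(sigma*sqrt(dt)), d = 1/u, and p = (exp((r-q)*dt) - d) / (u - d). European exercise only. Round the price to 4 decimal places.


Answer: Price = V(0,0) = 0.1543

Derivation:
dt = T/N = 0.083333
u = exp(sigma*sqrt(dt)) = 1.090463; d = 1/u = 0.917042
p = (exp((r-q)*dt) - d) / (u - d) = 0.492315
Discount per step: exp(-r*dt) = 0.997586
Stock lattice S(k, i) with i counting down-moves:
  k=0: S(0,0) = 8.5700
  k=1: S(1,0) = 9.3453; S(1,1) = 7.8590
  k=2: S(2,0) = 10.1907; S(2,1) = 8.5700; S(2,2) = 7.2071
  k=3: S(3,0) = 11.1126; S(3,1) = 9.3453; S(3,2) = 7.8590; S(3,3) = 6.6092
Terminal payoffs V(N, i) = max(S_T - K, 0):
  V(3,0) = 1.302553; V(3,1) = 0.000000; V(3,2) = 0.000000; V(3,3) = 0.000000
Backward induction: V(k, i) = exp(-r*dt) * [p * V(k+1, i) + (1-p) * V(k+1, i+1)].
  V(2,0) = exp(-r*dt) * [p*1.302553 + (1-p)*0.000000] = 0.639718
  V(2,1) = exp(-r*dt) * [p*0.000000 + (1-p)*0.000000] = 0.000000
  V(2,2) = exp(-r*dt) * [p*0.000000 + (1-p)*0.000000] = 0.000000
  V(1,0) = exp(-r*dt) * [p*0.639718 + (1-p)*0.000000] = 0.314183
  V(1,1) = exp(-r*dt) * [p*0.000000 + (1-p)*0.000000] = 0.000000
  V(0,0) = exp(-r*dt) * [p*0.314183 + (1-p)*0.000000] = 0.154303


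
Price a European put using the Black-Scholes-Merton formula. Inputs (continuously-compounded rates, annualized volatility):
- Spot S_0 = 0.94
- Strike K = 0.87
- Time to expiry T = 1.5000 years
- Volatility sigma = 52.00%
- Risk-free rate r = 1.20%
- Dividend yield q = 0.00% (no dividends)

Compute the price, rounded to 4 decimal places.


Answer: Price = 0.1838

Derivation:
d1 = (ln(S/K) + (r - q + 0.5*sigma^2) * T) / (sigma * sqrt(T)) = 0.46820844
d2 = d1 - sigma * sqrt(T) = -0.16865889
exp(-rT) = 0.98216103; exp(-qT) = 1.00000000
P = K * exp(-rT) * N(-d2) - S_0 * exp(-qT) * N(-d1)
N(-d1) = 0.31981777; N(-d2) = 0.56696752
P = 0.8700 * 0.98216103 * 0.56696752 - 0.9400 * 1.00000000 * 0.31981777 = 0.1838


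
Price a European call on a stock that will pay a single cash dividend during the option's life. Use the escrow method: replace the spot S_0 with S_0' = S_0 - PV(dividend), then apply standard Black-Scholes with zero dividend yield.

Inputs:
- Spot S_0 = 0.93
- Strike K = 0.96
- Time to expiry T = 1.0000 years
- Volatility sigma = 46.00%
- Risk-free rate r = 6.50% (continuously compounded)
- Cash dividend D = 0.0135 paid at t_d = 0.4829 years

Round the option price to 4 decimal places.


PV(D) = D * exp(-r * t_d) = 0.0135 * 0.96909900 = 0.01308284
S_0' = S_0 - PV(D) = 0.9300 - 0.01308284 = 0.91691716
d1 = (ln(S_0'/K) + (r + sigma^2/2)*T) / (sigma*sqrt(T)) = 0.27148663
d2 = d1 - sigma*sqrt(T) = -0.18851337
exp(-rT) = 0.93706746
N(d1) = 0.60699161; N(d2) = 0.42523712
C = S_0' * N(d1) - K * exp(-rT) * N(d2) = 0.91691716 * 0.60699161 - 0.9600 * 0.93706746 * 0.42523712 = 0.1740

Answer: Price = 0.1740


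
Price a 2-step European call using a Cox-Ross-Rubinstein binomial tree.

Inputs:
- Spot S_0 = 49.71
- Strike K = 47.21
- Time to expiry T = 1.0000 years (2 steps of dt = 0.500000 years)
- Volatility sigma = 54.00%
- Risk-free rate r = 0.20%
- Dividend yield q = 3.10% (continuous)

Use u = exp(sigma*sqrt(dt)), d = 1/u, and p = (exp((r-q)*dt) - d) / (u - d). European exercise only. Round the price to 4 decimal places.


Answer: Price = V(0,0) = 10.0869

Derivation:
dt = T/N = 0.500000
u = exp(sigma*sqrt(dt)) = 1.464974; d = 1/u = 0.682606
p = (exp((r-q)*dt) - d) / (u - d) = 0.387284
Discount per step: exp(-r*dt) = 0.999000
Stock lattice S(k, i) with i counting down-moves:
  k=0: S(0,0) = 49.7100
  k=1: S(1,0) = 72.8239; S(1,1) = 33.9323
  k=2: S(2,0) = 106.6851; S(2,1) = 49.7100; S(2,2) = 23.1624
Terminal payoffs V(N, i) = max(S_T - K, 0):
  V(2,0) = 59.475094; V(2,1) = 2.500000; V(2,2) = 0.000000
Backward induction: V(k, i) = exp(-r*dt) * [p * V(k+1, i) + (1-p) * V(k+1, i+1)].
  V(1,0) = exp(-r*dt) * [p*59.475094 + (1-p)*2.500000] = 24.540989
  V(1,1) = exp(-r*dt) * [p*2.500000 + (1-p)*0.000000] = 0.967242
  V(0,0) = exp(-r*dt) * [p*24.540989 + (1-p)*0.967242] = 10.086885


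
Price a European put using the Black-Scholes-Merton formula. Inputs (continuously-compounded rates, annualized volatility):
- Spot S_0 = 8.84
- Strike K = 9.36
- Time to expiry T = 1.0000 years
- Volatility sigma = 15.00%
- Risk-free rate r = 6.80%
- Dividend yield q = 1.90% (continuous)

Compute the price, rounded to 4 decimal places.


d1 = (ln(S/K) + (r - q + 0.5*sigma^2) * T) / (sigma * sqrt(T)) = 0.02061057
d2 = d1 - sigma * sqrt(T) = -0.12938943
exp(-rT) = 0.93426047; exp(-qT) = 0.98117936
P = K * exp(-rT) * N(-d2) - S_0 * exp(-qT) * N(-d1)
N(-d1) = 0.49177815; N(-d2) = 0.55147524
P = 9.3600 * 0.93426047 * 0.55147524 - 8.8400 * 0.98117936 * 0.49177815 = 0.5570

Answer: Price = 0.5570


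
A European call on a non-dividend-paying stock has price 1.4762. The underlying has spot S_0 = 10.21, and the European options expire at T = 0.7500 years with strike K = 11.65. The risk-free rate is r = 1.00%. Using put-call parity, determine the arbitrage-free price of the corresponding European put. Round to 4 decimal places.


Put-call parity: C - P = S_0 * exp(-qT) - K * exp(-rT).
S_0 * exp(-qT) = 10.2100 * 1.00000000 = 10.21000000
K * exp(-rT) = 11.6500 * 0.99252805 = 11.56295184
P = C - S*exp(-qT) + K*exp(-rT)
P = 1.4762 - 10.21000000 + 11.56295184 = 2.8292

Answer: Put price = 2.8292


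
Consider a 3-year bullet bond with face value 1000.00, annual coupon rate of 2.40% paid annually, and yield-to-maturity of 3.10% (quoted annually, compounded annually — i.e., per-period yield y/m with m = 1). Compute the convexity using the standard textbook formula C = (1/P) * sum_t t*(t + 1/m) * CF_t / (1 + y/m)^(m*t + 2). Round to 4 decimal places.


Answer: Convexity = 10.9358

Derivation:
Coupon per period c = face * coupon_rate / m = 24.000000
Periods per year m = 1; per-period yield y/m = 0.031000
Number of cashflows N = 3
Cashflows (t years, CF_t, discount factor 1/(1+y/m)^(m*t), PV):
  t = 1.0000: CF_t = 24.000000, DF = 0.969932, PV = 23.278371
  t = 2.0000: CF_t = 24.000000, DF = 0.940768, PV = 22.578439
  t = 3.0000: CF_t = 1024.000000, DF = 0.912481, PV = 934.380918
Price P = sum_t PV_t = 980.237728
Convexity numerator sum_t t*(t + 1/m) * CF_t / (1+y/m)^(m*t + 2):
  t = 1.0000: term = 43.799106
  t = 2.0000: term = 127.446476
  t = 3.0000: term = 10548.431240
Convexity = (1/P) * sum = 10719.676821 / 980.237728 = 10.935793


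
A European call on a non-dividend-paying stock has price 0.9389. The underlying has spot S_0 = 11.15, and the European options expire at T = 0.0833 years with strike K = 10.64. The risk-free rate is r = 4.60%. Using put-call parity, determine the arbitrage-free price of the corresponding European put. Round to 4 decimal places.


Put-call parity: C - P = S_0 * exp(-qT) - K * exp(-rT).
S_0 * exp(-qT) = 11.1500 * 1.00000000 = 11.15000000
K * exp(-rT) = 10.6400 * 0.99617553 = 10.59930766
P = C - S*exp(-qT) + K*exp(-rT)
P = 0.9389 - 11.15000000 + 10.59930766 = 0.3882

Answer: Put price = 0.3882


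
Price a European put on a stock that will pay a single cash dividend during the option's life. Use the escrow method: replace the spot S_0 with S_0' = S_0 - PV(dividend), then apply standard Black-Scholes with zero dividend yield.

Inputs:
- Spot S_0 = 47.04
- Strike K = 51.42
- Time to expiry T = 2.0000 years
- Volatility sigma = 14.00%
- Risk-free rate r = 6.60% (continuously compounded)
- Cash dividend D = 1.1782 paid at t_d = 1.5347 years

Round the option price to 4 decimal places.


Answer: Price = 3.1509

Derivation:
PV(D) = D * exp(-r * t_d) = 1.1782 * 0.90367075 = 1.06470488
S_0' = S_0 - PV(D) = 47.0400 - 1.06470488 = 45.97529512
d1 = (ln(S_0'/K) + (r + sigma^2/2)*T) / (sigma*sqrt(T)) = 0.20039905
d2 = d1 - sigma*sqrt(T) = 0.00240915
exp(-rT) = 0.87634100
N(-d1) = 0.42058425; N(-d2) = 0.49903889
P = K * exp(-rT) * N(-d2) - S_0' * N(-d1) = 51.4200 * 0.87634100 * 0.49903889 - 45.97529512 * 0.42058425 = 3.1509
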